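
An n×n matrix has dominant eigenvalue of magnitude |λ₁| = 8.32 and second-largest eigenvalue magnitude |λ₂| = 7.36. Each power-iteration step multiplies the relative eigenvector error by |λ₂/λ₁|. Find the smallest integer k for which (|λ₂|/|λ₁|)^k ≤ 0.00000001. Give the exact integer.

|λ₂/λ₁| = 7.36/8.32 = 0.88462
Need k ≥ ln(0.00000001) / ln(0.88462) = -18.4207 / -0.1226 ≈ 150.247
Smallest integer k satisfying the bound: 151

151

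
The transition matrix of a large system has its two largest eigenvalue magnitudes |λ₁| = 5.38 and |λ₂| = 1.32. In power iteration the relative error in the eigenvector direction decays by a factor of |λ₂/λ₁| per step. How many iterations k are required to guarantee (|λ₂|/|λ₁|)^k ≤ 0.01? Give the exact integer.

|λ₂/λ₁| = 1.32/5.38 = 0.24535
Need k ≥ ln(0.01) / ln(0.24535) = -4.6052 / -1.4051 ≈ 3.278
Smallest integer k satisfying the bound: 4

4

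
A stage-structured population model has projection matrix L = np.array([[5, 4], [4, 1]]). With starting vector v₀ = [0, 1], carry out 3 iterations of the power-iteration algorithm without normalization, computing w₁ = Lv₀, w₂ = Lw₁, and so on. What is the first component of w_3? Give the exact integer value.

188

w1 = Lv₀ = (5·0 + 4·1; 4·0 + 1·1) = (4, 1)
w2 = Lw1 = (5·4 + 4·1; 4·4 + 1·1) = (24, 17)
w3 = Lw2 = (188, 113)
The requested component of w3 is 188.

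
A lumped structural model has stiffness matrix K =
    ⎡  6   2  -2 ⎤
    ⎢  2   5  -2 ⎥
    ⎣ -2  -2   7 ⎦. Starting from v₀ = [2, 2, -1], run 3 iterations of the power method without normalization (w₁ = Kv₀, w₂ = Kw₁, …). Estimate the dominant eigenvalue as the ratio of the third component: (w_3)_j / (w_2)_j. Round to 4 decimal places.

λ ≈ 10.6532

w1 = Kv₀ = (18, 16, -15)
w2 = Kw1 = (170, 146, -173)
w3 = Kw2 = (1658, 1416, -1843)
Ratio at component: -1843 / -173 = 10.6532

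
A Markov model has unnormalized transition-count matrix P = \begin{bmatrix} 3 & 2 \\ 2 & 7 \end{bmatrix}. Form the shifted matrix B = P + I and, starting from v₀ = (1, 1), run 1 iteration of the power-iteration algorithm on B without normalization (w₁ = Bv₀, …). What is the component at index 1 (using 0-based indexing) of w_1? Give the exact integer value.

10

B = P + I has rows (4, 2); (2, 8)
w1 = Bv₀ = (6, 10)
Requested component of w1: 10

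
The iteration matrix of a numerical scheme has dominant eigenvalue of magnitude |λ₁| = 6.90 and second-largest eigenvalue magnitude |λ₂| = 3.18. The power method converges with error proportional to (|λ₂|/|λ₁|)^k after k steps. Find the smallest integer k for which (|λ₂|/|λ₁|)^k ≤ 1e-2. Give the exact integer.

6

|λ₂/λ₁| = 3.18/6.90 = 0.46087
Need k ≥ ln(1e-2) / ln(0.46087) = -4.6052 / -0.7746 ≈ 5.945
Smallest integer k satisfying the bound: 6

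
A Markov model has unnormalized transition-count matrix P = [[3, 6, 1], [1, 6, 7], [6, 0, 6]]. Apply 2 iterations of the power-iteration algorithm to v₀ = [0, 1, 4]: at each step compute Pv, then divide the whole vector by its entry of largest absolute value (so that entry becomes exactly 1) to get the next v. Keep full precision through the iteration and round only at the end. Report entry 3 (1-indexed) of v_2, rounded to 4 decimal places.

Pv0 = (10.00000, 34.00000, 24.00000); divide by 34.00000 → v1 = (0.29412, 1.00000, 0.70588)
Pv1 = (7.58824, 11.23529, 6.00000); divide by 11.23529 → v2 = (0.67539, 1.00000, 0.53403)
Requested entry of v2: 204/382 = 0.5340

0.5340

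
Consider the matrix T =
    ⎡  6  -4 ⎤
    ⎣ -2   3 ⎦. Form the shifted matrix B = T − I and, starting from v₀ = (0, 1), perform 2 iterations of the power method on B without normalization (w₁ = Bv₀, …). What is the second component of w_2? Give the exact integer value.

B = T − I has rows (5, -4); (-2, 2)
w1 = Bv₀ = (-4, 2)
w2 = Bw1 = (-28, 12)
Requested component of w2: 12

12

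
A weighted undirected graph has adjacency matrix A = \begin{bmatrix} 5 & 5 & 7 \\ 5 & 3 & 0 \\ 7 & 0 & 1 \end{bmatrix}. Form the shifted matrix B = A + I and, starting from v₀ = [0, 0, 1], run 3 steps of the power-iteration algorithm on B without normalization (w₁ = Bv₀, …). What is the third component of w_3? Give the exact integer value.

498

B = A + I has rows (6, 5, 7); (5, 4, 0); (7, 0, 2)
w1 = Bv₀ = (6·0 + 5·0 + 7·1; 5·0 + 4·0 + 0·1; 7·0 + 0·0 + 2·1) = (7, 0, 2)
w2 = Bw1 = (6·7 + 5·0 + 7·2; 5·7 + 4·0 + 0·2; 7·7 + 0·0 + 2·2) = (56, 35, 53)
w3 = Bw2 = (882, 420, 498)
Requested component of w3: 498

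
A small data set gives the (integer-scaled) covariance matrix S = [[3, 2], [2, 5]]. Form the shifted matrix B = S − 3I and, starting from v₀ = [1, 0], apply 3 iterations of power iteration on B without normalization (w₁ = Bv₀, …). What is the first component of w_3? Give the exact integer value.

8

B = S − 3I has rows (0, 2); (2, 2)
w1 = Bv₀ = (0, 2)
w2 = Bw1 = (4, 4)
w3 = Bw2 = (8, 16)
Requested component of w3: 8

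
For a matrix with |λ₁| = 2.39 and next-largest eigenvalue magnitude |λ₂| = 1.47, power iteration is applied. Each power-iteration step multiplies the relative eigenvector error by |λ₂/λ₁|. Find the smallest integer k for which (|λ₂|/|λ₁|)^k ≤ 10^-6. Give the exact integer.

29

|λ₂/λ₁| = 1.47/2.39 = 0.61506
Need k ≥ ln(10^-6) / ln(0.61506) = -13.8155 / -0.4860 ≈ 28.425
Smallest integer k satisfying the bound: 29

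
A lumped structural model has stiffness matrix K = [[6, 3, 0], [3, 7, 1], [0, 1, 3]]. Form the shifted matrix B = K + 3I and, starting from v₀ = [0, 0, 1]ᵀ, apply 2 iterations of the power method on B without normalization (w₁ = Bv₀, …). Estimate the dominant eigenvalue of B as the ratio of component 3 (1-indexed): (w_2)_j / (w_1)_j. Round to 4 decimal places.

B = K + 3I has rows (9, 3, 0); (3, 10, 1); (0, 1, 6)
w1 = Bv₀ = (9·0 + 3·0 + 0·1; 3·0 + 10·0 + 1·1; 0·0 + 1·0 + 6·1) = (0, 1, 6)
w2 = Bw1 = (9·0 + 3·1 + 0·6; 3·0 + 10·1 + 1·6; 0·0 + 1·1 + 6·6) = (3, 16, 37)
Ratio: 37/6 = 6.1667

μ ≈ 6.1667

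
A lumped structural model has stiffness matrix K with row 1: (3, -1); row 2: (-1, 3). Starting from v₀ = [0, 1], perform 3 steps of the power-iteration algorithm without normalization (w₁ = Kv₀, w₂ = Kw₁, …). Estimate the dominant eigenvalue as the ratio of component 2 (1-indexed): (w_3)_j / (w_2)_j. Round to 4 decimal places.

w1 = Kv₀ = (3·0 + (-1)·1; (-1)·0 + 3·1) = (-1, 3)
w2 = Kw1 = (3·(-1) + (-1)·3; (-1)·(-1) + 3·3) = (-6, 10)
w3 = Kw2 = (-28, 36)
Ratio at component: 36 / 10 = 3.6000

3.6000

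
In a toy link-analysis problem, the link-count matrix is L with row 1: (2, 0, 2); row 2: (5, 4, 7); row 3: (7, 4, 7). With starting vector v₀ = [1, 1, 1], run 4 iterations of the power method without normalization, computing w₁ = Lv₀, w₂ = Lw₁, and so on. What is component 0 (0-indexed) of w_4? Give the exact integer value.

6396

w1 = Lv₀ = (4, 16, 18)
w2 = Lw1 = (44, 210, 218)
w3 = Lw2 = (524, 2586, 2674)
w4 = Lw3 = (6396, 31682, 32730)
The requested component of w4 is 6396.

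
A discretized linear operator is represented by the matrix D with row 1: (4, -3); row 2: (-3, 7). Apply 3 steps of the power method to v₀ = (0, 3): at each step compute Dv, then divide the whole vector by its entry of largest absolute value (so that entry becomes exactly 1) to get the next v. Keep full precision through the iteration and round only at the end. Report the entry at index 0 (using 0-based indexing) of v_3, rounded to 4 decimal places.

Dv0 = (-9.00000, 21.00000); divide by 21.00000 → v1 = (-0.42857, 1.00000)
Dv1 = (-4.71429, 8.28571); divide by 8.28571 → v2 = (-0.56897, 1.00000)
Dv2 = (-5.27586, 8.70690); divide by 8.70690 → v3 = (-0.60594, 1.00000)
Requested entry of v3: -918/1515 = -0.6059

-0.6059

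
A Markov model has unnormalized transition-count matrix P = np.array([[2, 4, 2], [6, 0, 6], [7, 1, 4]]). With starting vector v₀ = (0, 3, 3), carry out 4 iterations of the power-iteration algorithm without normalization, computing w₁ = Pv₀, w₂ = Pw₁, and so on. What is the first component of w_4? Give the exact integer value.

w1 = Pv₀ = (2·0 + 4·3 + 2·3; 6·0 + 0·3 + 6·3; 7·0 + 1·3 + 4·3) = (18, 18, 15)
w2 = Pw1 = (2·18 + 4·18 + 2·15; 6·18 + 0·18 + 6·15; 7·18 + 1·18 + 4·15) = (138, 198, 204)
w3 = Pw2 = (1476, 2052, 1980)
w4 = Pw3 = (15120, 20736, 20304)
The requested component of w4 is 15120.

15120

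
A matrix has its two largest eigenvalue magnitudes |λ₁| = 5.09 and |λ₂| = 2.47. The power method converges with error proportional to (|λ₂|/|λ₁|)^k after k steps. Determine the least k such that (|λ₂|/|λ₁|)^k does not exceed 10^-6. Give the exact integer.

|λ₂/λ₁| = 2.47/5.09 = 0.48527
Need k ≥ ln(10^-6) / ln(0.48527) = -13.8155 / -0.7231 ≈ 19.107
Smallest integer k satisfying the bound: 20

20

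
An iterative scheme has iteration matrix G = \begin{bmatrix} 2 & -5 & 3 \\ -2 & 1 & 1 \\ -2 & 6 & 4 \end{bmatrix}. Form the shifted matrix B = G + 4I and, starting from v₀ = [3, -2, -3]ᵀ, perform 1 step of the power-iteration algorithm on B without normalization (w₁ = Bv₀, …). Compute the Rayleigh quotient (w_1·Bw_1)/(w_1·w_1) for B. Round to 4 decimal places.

10.2164

B = G + 4I has rows (6, -5, 3); (-2, 5, 1); (-2, 6, 8)
w1 = Bv₀ = (6·3 + (-5)·(-2) + 3·(-3); (-2)·3 + 5·(-2) + 1·(-3); (-2)·3 + 6·(-2) + 8·(-3)) = (19, -19, -42)
Bw1 = (83, -175, -488)
w1·Bw1 = 25398; w1·w1 = 2486; μ ≈ 25398/2486 = 10.2164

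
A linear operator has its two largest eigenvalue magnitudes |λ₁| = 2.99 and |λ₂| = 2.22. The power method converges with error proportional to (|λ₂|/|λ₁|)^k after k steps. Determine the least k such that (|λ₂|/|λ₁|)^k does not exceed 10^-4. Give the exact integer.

|λ₂/λ₁| = 2.22/2.99 = 0.74247
Need k ≥ ln(10^-4) / ln(0.74247) = -9.2103 / -0.2978 ≈ 30.931
Smallest integer k satisfying the bound: 31

31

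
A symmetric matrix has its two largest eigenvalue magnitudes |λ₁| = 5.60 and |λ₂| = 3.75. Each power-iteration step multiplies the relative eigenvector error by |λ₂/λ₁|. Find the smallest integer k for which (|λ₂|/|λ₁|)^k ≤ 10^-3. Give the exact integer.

|λ₂/λ₁| = 3.75/5.60 = 0.66964
Need k ≥ ln(10^-3) / ln(0.66964) = -6.9078 / -0.4010 ≈ 17.226
Smallest integer k satisfying the bound: 18

18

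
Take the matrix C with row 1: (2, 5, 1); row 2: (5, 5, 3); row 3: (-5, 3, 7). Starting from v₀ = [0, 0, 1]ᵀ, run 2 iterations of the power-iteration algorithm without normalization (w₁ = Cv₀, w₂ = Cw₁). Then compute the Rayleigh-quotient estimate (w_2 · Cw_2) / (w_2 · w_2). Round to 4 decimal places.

9.2795

w1 = Cv₀ = (1, 3, 7)
w2 = Cw1 = (24, 41, 53)
Cw2 = (306, 484, 374)
w2·Cw2 = 24·306 + 41·484 + 53·374 = 47010; w2·w2 = 24·24 + 41·41 + 53·53 = 5066
λ ≈ 47010/5066 = 9.2795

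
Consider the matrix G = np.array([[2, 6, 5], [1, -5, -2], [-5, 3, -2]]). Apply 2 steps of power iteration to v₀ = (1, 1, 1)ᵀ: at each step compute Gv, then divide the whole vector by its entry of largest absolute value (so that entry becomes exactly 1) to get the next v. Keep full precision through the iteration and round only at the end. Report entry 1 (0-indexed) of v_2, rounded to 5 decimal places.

-0.68000

Gv0 = (13.000000, -6.000000, -4.000000); divide by 13.000000 → v1 = (1.000000, -0.461538, -0.307692)
Gv1 = (-2.307692, 3.923077, -5.769231); divide by -5.769231 → v2 = (0.400000, -0.680000, 1.000000)
Requested entry of v2: 51/-75 = -0.68000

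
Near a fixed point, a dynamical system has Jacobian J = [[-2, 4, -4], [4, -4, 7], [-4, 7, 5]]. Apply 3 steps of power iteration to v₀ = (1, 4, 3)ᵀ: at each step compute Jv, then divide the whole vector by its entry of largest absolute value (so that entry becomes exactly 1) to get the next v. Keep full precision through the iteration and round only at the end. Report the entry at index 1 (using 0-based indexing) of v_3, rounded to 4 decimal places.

0.0792

Jv0 = (2.00000, 9.00000, 39.00000); divide by 39.00000 → v1 = (0.05128, 0.23077, 1.00000)
Jv1 = (-3.17949, 6.28205, 6.41026); divide by 6.41026 → v2 = (-0.49600, 0.98000, 1.00000)
Jv2 = (0.91200, 1.09600, 13.84400); divide by 13.84400 → v3 = (0.06588, 0.07917, 1.00000)
Requested entry of v3: 274/3461 = 0.0792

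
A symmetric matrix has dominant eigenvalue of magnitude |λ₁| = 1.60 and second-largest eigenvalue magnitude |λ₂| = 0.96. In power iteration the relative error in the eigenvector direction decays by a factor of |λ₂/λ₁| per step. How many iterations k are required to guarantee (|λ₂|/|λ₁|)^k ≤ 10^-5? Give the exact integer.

23

|λ₂/λ₁| = 0.96/1.60 = 0.60000
Need k ≥ ln(10^-5) / ln(0.60000) = -11.5129 / -0.5108 ≈ 22.538
Smallest integer k satisfying the bound: 23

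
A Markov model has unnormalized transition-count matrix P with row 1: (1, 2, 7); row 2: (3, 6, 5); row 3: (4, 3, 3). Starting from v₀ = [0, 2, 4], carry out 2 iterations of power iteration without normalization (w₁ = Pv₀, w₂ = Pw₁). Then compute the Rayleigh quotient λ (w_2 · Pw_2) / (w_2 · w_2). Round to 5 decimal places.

λ ≈ 11.42158

w1 = Pv₀ = (1·0 + 2·2 + 7·4; 3·0 + 6·2 + 5·4; 4·0 + 3·2 + 3·4) = (32, 32, 18)
w2 = Pw1 = (1·32 + 2·32 + 7·18; 3·32 + 6·32 + 5·18; 4·32 + 3·32 + 3·18) = (222, 378, 278)
Pw2 = (2924, 4324, 2856)
w2·Pw2 = 222·2924 + 378·4324 + 278·2856 = 3077568; w2·w2 = 222·222 + 378·378 + 278·278 = 269452
λ ≈ 3077568/269452 = 11.42158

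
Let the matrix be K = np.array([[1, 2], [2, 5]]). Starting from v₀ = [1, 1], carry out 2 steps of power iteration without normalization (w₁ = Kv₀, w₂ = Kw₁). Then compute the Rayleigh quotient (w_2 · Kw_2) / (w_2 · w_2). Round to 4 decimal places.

5.8284

w1 = Kv₀ = (1·1 + 2·1; 2·1 + 5·1) = (3, 7)
w2 = Kw1 = (1·3 + 2·7; 2·3 + 5·7) = (17, 41)
Kw2 = (99, 239)
w2·Kw2 = 17·99 + 41·239 = 11482; w2·w2 = 17·17 + 41·41 = 1970
λ ≈ 11482/1970 = 5.8284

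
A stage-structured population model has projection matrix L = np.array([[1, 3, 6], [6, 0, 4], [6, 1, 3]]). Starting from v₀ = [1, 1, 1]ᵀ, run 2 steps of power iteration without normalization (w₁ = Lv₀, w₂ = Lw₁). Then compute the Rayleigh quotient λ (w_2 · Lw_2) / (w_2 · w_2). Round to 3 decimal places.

10.000

w1 = Lv₀ = (1·1 + 3·1 + 6·1; 6·1 + 0·1 + 4·1; 6·1 + 1·1 + 3·1) = (10, 10, 10)
w2 = Lw1 = (1·10 + 3·10 + 6·10; 6·10 + 0·10 + 4·10; 6·10 + 1·10 + 3·10) = (100, 100, 100)
Lw2 = (1000, 1000, 1000)
w2·Lw2 = 100·1000 + 100·1000 + 100·1000 = 300000; w2·w2 = 100·100 + 100·100 + 100·100 = 30000
λ ≈ 300000/30000 = 10.000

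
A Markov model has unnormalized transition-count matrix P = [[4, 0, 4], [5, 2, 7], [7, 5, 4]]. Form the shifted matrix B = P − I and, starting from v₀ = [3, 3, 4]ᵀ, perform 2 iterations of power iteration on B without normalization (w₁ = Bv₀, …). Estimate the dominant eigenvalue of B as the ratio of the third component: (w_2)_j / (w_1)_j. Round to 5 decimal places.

11.43750

B = P − I has rows (3, 0, 4); (5, 1, 7); (7, 5, 3)
w1 = Bv₀ = (3·3 + 0·3 + 4·4; 5·3 + 1·3 + 7·4; 7·3 + 5·3 + 3·4) = (25, 46, 48)
w2 = Bw1 = (3·25 + 0·46 + 4·48; 5·25 + 1·46 + 7·48; 7·25 + 5·46 + 3·48) = (267, 507, 549)
Ratio: 549/48 = 11.43750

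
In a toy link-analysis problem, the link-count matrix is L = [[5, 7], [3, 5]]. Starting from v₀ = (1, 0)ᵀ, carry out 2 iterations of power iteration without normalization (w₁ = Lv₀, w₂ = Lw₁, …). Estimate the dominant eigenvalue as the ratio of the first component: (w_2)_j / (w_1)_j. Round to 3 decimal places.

w1 = Lv₀ = (5·1 + 7·0; 3·1 + 5·0) = (5, 3)
w2 = Lw1 = (5·5 + 7·3; 3·5 + 5·3) = (46, 30)
Ratio at component: 46 / 5 = 9.200

λ ≈ 9.200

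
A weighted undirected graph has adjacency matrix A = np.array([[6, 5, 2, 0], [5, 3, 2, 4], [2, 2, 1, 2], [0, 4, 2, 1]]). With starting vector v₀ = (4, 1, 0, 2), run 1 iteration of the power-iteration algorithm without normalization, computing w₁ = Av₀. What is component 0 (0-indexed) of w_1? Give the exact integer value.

29

w1 = Av₀ = (6·4 + 5·1 + 2·0 + 0·2; 5·4 + 3·1 + 2·0 + 4·2; 2·4 + 2·1 + 1·0 + 2·2; 0·4 + 4·1 + 2·0 + 1·2) = (29, 31, 14, 6)
The requested component of w1 is 29.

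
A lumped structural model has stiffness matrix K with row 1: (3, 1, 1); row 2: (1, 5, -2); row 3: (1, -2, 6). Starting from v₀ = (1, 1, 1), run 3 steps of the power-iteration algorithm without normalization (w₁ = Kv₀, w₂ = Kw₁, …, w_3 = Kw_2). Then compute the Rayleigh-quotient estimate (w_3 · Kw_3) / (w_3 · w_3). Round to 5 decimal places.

w1 = Kv₀ = (3·1 + 1·1 + 1·1; 1·1 + 5·1 + (-2)·1; 1·1 + (-2)·1 + 6·1) = (5, 4, 5)
w2 = Kw1 = (3·5 + 1·4 + 1·5; 1·5 + 5·4 + (-2)·5; 1·5 + (-2)·4 + 6·5) = (24, 15, 27)
w3 = Kw2 = (114, 45, 156)
Kw3 = (543, 27, 960)
w3·Kw3 = 114·543 + 45·27 + 156·960 = 212877; w3·w3 = 114·114 + 45·45 + 156·156 = 39357
λ ≈ 212877/39357 = 5.40887

λ ≈ 5.40887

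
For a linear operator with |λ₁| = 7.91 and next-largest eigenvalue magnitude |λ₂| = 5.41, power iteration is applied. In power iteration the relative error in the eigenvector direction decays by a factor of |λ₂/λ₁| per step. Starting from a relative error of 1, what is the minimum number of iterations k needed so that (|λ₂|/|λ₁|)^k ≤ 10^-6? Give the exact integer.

|λ₂/λ₁| = 5.41/7.91 = 0.68394
Need k ≥ ln(10^-6) / ln(0.68394) = -13.8155 / -0.3799 ≈ 36.368
Smallest integer k satisfying the bound: 37

37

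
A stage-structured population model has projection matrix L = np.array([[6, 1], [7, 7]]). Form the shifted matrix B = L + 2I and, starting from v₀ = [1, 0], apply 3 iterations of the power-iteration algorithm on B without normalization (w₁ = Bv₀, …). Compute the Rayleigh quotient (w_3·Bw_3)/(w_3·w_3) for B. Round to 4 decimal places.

B = L + 2I has rows (8, 1); (7, 9)
w1 = Bv₀ = (8, 7)
w2 = Bw1 = (71, 119)
w3 = Bw2 = (687, 1568)
Bw3 = (7064, 18921)
w3·Bw3 = 34521096; w3·w3 = 2930593; μ ≈ 34521096/2930593 = 11.7796

11.7796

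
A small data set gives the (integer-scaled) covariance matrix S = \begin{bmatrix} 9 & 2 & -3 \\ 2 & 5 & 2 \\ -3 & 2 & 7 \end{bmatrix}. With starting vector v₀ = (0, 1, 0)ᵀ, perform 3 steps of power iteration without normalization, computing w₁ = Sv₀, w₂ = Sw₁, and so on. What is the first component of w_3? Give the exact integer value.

w1 = Sv₀ = (9·0 + 2·1 + (-3)·0; 2·0 + 5·1 + 2·0; (-3)·0 + 2·1 + 7·0) = (2, 5, 2)
w2 = Sw1 = (9·2 + 2·5 + (-3)·2; 2·2 + 5·5 + 2·2; (-3)·2 + 2·5 + 7·2) = (22, 33, 18)
w3 = Sw2 = (210, 245, 126)
The requested component of w3 is 210.

210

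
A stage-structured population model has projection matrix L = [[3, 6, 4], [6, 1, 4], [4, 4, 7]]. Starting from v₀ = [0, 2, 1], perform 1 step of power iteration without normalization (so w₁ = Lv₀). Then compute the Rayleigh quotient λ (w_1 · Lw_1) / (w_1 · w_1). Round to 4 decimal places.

λ ≈ 11.9362

w1 = Lv₀ = (3·0 + 6·2 + 4·1; 6·0 + 1·2 + 4·1; 4·0 + 4·2 + 7·1) = (16, 6, 15)
Lw1 = (144, 162, 193)
w1·Lw1 = 16·144 + 6·162 + 15·193 = 6171; w1·w1 = 16·16 + 6·6 + 15·15 = 517
λ ≈ 6171/517 = 11.9362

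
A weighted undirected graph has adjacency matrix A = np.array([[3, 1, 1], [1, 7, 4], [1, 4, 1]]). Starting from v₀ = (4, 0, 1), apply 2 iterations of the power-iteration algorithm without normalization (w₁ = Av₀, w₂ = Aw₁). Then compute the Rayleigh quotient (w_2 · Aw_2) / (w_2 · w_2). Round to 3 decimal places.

w1 = Av₀ = (13, 8, 5)
w2 = Aw1 = (52, 89, 50)
Aw2 = (295, 875, 458)
w2·Aw2 = 52·295 + 89·875 + 50·458 = 116115; w2·w2 = 52·52 + 89·89 + 50·50 = 13125
λ ≈ 116115/13125 = 8.847

8.847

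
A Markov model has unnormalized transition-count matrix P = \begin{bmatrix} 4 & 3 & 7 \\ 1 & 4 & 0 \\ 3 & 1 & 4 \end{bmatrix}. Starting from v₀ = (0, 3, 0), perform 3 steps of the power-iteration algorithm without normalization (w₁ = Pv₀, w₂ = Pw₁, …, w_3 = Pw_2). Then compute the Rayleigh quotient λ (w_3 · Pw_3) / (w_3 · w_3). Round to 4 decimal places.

w1 = Pv₀ = (9, 12, 3)
w2 = Pw1 = (93, 57, 51)
w3 = Pw2 = (900, 321, 540)
Pw3 = (8343, 2184, 5181)
w3·Pw3 = 900·8343 + 321·2184 + 540·5181 = 11007504; w3·w3 = 900·900 + 321·321 + 540·540 = 1204641
λ ≈ 11007504/1204641 = 9.1376

9.1376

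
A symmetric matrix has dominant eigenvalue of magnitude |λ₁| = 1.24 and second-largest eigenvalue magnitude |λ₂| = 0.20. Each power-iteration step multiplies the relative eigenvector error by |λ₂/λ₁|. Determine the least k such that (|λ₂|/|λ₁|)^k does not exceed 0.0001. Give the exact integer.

|λ₂/λ₁| = 0.20/1.24 = 0.16129
Need k ≥ ln(0.0001) / ln(0.16129) = -9.2103 / -1.8245 ≈ 5.048
Smallest integer k satisfying the bound: 6

6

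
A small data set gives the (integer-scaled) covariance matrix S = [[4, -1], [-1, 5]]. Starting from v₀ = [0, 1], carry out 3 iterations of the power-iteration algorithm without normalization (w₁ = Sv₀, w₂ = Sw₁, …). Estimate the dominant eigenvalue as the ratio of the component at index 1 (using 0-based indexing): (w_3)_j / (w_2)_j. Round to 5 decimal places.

w1 = Sv₀ = (4·0 + (-1)·1; (-1)·0 + 5·1) = (-1, 5)
w2 = Sw1 = (4·(-1) + (-1)·5; (-1)·(-1) + 5·5) = (-9, 26)
w3 = Sw2 = (-62, 139)
Ratio at component: 139 / 26 = 5.34615

λ ≈ 5.34615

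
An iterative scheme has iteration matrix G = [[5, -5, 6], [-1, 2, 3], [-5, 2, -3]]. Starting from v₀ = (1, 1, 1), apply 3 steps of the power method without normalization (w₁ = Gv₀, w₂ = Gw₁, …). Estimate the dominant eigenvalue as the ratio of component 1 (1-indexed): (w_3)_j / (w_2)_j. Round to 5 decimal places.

λ ≈ 2.84615

w1 = Gv₀ = (5·1 + (-5)·1 + 6·1; (-1)·1 + 2·1 + 3·1; (-5)·1 + 2·1 + (-3)·1) = (6, 4, -6)
w2 = Gw1 = (5·6 + (-5)·4 + 6·(-6); (-1)·6 + 2·4 + 3·(-6); (-5)·6 + 2·4 + (-3)·(-6)) = (-26, -16, -4)
w3 = Gw2 = (-74, -18, 110)
Ratio at component: -74 / -26 = 2.84615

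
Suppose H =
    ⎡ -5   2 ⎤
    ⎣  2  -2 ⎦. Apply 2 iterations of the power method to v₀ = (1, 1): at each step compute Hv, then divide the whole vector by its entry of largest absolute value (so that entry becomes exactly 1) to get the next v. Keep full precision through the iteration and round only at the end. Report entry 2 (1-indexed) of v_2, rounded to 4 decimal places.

Hv0 = (-3.00000, 0.00000); divide by -3.00000 → v1 = (1.00000, 0.00000)
Hv1 = (-5.00000, 2.00000); divide by -5.00000 → v2 = (1.00000, -0.40000)
Requested entry of v2: -6/15 = -0.4000

-0.4000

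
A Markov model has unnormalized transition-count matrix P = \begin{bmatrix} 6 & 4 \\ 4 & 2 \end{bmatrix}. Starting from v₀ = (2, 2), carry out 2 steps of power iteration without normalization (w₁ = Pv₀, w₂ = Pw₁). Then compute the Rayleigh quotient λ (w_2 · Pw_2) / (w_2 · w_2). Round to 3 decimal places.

w1 = Pv₀ = (6·2 + 4·2; 4·2 + 2·2) = (20, 12)
w2 = Pw1 = (6·20 + 4·12; 4·20 + 2·12) = (168, 104)
Pw2 = (1424, 880)
w2·Pw2 = 168·1424 + 104·880 = 330752; w2·w2 = 168·168 + 104·104 = 39040
λ ≈ 330752/39040 = 8.472

λ ≈ 8.472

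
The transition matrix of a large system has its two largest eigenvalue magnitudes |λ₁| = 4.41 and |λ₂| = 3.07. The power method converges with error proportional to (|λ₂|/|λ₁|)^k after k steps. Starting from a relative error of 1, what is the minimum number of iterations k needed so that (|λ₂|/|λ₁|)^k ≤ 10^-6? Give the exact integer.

|λ₂/λ₁| = 3.07/4.41 = 0.69615
Need k ≥ ln(10^-6) / ln(0.69615) = -13.8155 / -0.3622 ≈ 38.144
Smallest integer k satisfying the bound: 39

39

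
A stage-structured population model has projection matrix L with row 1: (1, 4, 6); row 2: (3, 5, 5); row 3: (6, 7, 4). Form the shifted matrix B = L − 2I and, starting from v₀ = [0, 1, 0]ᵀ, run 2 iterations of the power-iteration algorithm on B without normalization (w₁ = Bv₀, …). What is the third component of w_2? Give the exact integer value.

B = L − 2I has rows (-1, 4, 6); (3, 3, 5); (6, 7, 2)
w1 = Bv₀ = (4, 3, 7)
w2 = Bw1 = (50, 56, 59)
Requested component of w2: 59

59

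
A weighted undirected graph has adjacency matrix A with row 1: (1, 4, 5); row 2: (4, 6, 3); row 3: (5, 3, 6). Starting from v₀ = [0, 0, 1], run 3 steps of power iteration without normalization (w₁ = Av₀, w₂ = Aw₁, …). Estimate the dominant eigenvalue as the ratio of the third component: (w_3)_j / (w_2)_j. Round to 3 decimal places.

w1 = Av₀ = (5, 3, 6)
w2 = Aw1 = (47, 56, 70)
w3 = Aw2 = (621, 734, 823)
Ratio at component: 823 / 70 = 11.757

11.757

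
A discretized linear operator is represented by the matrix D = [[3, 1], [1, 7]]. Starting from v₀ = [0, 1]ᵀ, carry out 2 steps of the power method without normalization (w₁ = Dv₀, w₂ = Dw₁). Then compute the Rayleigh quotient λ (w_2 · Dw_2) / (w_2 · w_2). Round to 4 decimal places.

7.2308

w1 = Dv₀ = (1, 7)
w2 = Dw1 = (10, 50)
Dw2 = (80, 360)
w2·Dw2 = 10·80 + 50·360 = 18800; w2·w2 = 10·10 + 50·50 = 2600
λ ≈ 18800/2600 = 7.2308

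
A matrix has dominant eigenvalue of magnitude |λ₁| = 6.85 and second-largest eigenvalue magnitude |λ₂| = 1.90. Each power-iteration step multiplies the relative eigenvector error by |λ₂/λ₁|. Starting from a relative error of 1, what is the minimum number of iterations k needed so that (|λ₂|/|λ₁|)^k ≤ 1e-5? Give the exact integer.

|λ₂/λ₁| = 1.90/6.85 = 0.27737
Need k ≥ ln(1e-5) / ln(0.27737) = -11.5129 / -1.2824 ≈ 8.978
Smallest integer k satisfying the bound: 9

9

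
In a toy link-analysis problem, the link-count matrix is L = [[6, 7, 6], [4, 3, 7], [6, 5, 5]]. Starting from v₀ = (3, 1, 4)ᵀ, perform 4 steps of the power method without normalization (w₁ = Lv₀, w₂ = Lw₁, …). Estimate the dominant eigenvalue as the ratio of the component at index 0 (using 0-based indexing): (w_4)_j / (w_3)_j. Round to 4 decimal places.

w1 = Lv₀ = (6·3 + 7·1 + 6·4; 4·3 + 3·1 + 7·4; 6·3 + 5·1 + 5·4) = (49, 43, 43)
w2 = Lw1 = (6·49 + 7·43 + 6·43; 4·49 + 3·43 + 7·43; 6·49 + 5·43 + 5·43) = (853, 626, 724)
w3 = Lw2 = (13844, 10358, 11868)
w4 = Lw3 = (226778, 169526, 194194)
Ratio at component: 226778 / 13844 = 16.3810

λ ≈ 16.3810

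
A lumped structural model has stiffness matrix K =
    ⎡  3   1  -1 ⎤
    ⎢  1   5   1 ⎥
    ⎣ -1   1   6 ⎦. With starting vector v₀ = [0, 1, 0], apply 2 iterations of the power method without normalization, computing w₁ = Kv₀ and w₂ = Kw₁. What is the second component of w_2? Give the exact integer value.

w1 = Kv₀ = (1, 5, 1)
w2 = Kw1 = (7, 27, 10)
The requested component of w2 is 27.

27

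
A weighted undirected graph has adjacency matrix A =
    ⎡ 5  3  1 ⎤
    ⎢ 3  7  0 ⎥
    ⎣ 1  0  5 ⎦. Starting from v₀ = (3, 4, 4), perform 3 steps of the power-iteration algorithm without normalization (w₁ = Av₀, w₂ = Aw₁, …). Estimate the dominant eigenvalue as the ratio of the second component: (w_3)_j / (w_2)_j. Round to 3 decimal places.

w1 = Av₀ = (5·3 + 3·4 + 1·4; 3·3 + 7·4 + 0·4; 1·3 + 0·4 + 5·4) = (31, 37, 23)
w2 = Aw1 = (5·31 + 3·37 + 1·23; 3·31 + 7·37 + 0·23; 1·31 + 0·37 + 5·23) = (289, 352, 146)
w3 = Aw2 = (2647, 3331, 1019)
Ratio at component: 3331 / 352 = 9.463

λ ≈ 9.463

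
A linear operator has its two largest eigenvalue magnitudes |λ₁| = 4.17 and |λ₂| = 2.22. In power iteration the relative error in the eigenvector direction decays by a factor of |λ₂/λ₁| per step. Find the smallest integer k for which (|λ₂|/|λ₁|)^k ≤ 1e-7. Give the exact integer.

26

|λ₂/λ₁| = 2.22/4.17 = 0.53237
Need k ≥ ln(1e-7) / ln(0.53237) = -16.1181 / -0.6304 ≈ 25.568
Smallest integer k satisfying the bound: 26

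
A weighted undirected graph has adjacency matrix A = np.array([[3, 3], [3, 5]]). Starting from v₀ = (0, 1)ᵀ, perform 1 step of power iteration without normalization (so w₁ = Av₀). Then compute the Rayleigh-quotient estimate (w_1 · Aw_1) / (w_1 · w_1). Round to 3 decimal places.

7.118

w1 = Av₀ = (3·0 + 3·1; 3·0 + 5·1) = (3, 5)
Aw1 = (24, 34)
w1·Aw1 = 3·24 + 5·34 = 242; w1·w1 = 3·3 + 5·5 = 34
λ ≈ 242/34 = 7.118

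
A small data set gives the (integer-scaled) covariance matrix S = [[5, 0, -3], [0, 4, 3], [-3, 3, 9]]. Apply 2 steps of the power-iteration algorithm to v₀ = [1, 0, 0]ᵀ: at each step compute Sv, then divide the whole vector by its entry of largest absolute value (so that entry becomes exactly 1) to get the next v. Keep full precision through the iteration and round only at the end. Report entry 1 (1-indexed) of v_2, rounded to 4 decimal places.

-0.8095

Sv0 = (5.00000, 0.00000, -3.00000); divide by 5.00000 → v1 = (1.00000, 0.00000, -0.60000)
Sv1 = (6.80000, -1.80000, -8.40000); divide by -8.40000 → v2 = (-0.80952, 0.21429, 1.00000)
Requested entry of v2: 34/-42 = -0.8095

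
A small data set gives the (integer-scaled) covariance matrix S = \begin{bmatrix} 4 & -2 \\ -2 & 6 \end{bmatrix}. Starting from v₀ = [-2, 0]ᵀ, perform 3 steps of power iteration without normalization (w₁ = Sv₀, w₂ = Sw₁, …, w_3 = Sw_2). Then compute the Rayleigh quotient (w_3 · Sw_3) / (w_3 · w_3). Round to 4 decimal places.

7.2000

w1 = Sv₀ = (-8, 4)
w2 = Sw1 = (-40, 40)
w3 = Sw2 = (-240, 320)
Sw3 = (-1600, 2400)
w3·Sw3 = (-240)·(-1600) + 320·2400 = 1152000; w3·w3 = (-240)·(-240) + 320·320 = 160000
λ ≈ 1152000/160000 = 7.2000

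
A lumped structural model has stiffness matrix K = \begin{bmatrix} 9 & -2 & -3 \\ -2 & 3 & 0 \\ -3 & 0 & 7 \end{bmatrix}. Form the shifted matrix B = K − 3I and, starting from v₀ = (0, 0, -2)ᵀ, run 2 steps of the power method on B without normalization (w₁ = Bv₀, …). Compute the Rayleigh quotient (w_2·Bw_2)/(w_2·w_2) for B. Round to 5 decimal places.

B = K − 3I has rows (6, -2, -3); (-2, 0, 0); (-3, 0, 4)
w1 = Bv₀ = (6·0 + (-2)·0 + (-3)·(-2); (-2)·0 + 0·0 + 0·(-2); (-3)·0 + 0·0 + 4·(-2)) = (6, 0, -8)
w2 = Bw1 = (6·6 + (-2)·0 + (-3)·(-8); (-2)·6 + 0·0 + 0·(-8); (-3)·6 + 0·0 + 4·(-8)) = (60, -12, -50)
Bw2 = (534, -120, -380)
w2·Bw2 = 52480; w2·w2 = 6244; μ ≈ 52480/6244 = 8.40487

μ ≈ 8.40487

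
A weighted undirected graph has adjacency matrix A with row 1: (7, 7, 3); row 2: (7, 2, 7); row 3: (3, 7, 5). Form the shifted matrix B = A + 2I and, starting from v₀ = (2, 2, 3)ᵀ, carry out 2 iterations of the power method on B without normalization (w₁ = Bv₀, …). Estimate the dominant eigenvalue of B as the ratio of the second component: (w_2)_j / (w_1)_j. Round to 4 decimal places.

B = A + 2I has rows (9, 7, 3); (7, 4, 7); (3, 7, 7)
w1 = Bv₀ = (9·2 + 7·2 + 3·3; 7·2 + 4·2 + 7·3; 3·2 + 7·2 + 7·3) = (41, 43, 41)
w2 = Bw1 = (9·41 + 7·43 + 3·41; 7·41 + 4·43 + 7·41; 3·41 + 7·43 + 7·41) = (793, 746, 711)
Ratio: 746/43 = 17.3488

μ ≈ 17.3488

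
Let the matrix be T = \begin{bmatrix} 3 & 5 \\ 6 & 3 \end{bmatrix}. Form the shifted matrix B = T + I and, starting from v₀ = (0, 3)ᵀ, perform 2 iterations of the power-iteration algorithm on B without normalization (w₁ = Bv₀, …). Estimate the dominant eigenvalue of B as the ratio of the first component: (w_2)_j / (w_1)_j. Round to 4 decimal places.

B = T + I has rows (4, 5); (6, 4)
w1 = Bv₀ = (4·0 + 5·3; 6·0 + 4·3) = (15, 12)
w2 = Bw1 = (4·15 + 5·12; 6·15 + 4·12) = (120, 138)
Ratio: 120/15 = 8.0000

8.0000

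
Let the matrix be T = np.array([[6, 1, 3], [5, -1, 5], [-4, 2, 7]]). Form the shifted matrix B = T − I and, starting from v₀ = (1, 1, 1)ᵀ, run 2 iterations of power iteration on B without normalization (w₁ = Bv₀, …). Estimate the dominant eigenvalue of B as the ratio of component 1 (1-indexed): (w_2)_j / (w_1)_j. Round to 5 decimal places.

7.22222

B = T − I has rows (5, 1, 3); (5, -2, 5); (-4, 2, 6)
w1 = Bv₀ = (9, 8, 4)
w2 = Bw1 = (65, 49, 4)
Ratio: 65/9 = 7.22222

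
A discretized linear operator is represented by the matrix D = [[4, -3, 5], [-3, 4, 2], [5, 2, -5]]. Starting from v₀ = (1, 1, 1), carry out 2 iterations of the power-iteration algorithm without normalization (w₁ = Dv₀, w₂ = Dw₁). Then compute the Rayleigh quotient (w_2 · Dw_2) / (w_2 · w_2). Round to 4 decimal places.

4.3893

w1 = Dv₀ = (4·1 + (-3)·1 + 5·1; (-3)·1 + 4·1 + 2·1; 5·1 + 2·1 + (-5)·1) = (6, 3, 2)
w2 = Dw1 = (4·6 + (-3)·3 + 5·2; (-3)·6 + 4·3 + 2·2; 5·6 + 2·3 + (-5)·2) = (25, -2, 26)
Dw2 = (236, -31, -9)
w2·Dw2 = 25·236 + (-2)·(-31) + 26·(-9) = 5728; w2·w2 = 25·25 + (-2)·(-2) + 26·26 = 1305
λ ≈ 5728/1305 = 4.3893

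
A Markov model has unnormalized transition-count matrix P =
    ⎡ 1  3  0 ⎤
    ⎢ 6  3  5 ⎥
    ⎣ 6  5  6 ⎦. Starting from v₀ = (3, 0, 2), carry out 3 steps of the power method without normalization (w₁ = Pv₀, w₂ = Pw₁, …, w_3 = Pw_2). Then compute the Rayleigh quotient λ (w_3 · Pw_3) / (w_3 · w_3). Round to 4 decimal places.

w1 = Pv₀ = (3, 28, 30)
w2 = Pw1 = (87, 252, 338)
w3 = Pw2 = (843, 2968, 3810)
Pw3 = (9747, 33012, 42758)
w3·Pw3 = 843·9747 + 2968·33012 + 3810·42758 = 269104317; w3·w3 = 843·843 + 2968·2968 + 3810·3810 = 24035773
λ ≈ 269104317/24035773 = 11.1960

11.1960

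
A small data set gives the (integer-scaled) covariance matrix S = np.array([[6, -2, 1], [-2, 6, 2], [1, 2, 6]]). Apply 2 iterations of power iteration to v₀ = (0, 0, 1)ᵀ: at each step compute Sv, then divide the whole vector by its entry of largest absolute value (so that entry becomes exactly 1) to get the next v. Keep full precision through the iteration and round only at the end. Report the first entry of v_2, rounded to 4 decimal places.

0.1951

Sv0 = (1.00000, 2.00000, 6.00000); divide by 6.00000 → v1 = (0.16667, 0.33333, 1.00000)
Sv1 = (1.33333, 3.66667, 6.83333); divide by 6.83333 → v2 = (0.19512, 0.53659, 1.00000)
Requested entry of v2: 8/41 = 0.1951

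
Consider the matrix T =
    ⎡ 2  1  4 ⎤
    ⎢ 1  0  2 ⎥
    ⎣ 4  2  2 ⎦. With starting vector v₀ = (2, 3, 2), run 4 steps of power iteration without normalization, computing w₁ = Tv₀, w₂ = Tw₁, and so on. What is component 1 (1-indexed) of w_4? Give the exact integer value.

4722

w1 = Tv₀ = (2·2 + 1·3 + 4·2; 1·2 + 0·3 + 2·2; 4·2 + 2·3 + 2·2) = (15, 6, 18)
w2 = Tw1 = (2·15 + 1·6 + 4·18; 1·15 + 0·6 + 2·18; 4·15 + 2·6 + 2·18) = (108, 51, 108)
w3 = Tw2 = (699, 324, 750)
w4 = Tw3 = (4722, 2199, 4944)
The requested component of w4 is 4722.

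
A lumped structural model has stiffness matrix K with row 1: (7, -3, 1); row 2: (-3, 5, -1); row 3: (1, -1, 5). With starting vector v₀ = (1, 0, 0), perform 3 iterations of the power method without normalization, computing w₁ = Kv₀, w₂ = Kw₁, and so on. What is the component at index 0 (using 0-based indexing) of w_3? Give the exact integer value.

539

w1 = Kv₀ = (7, -3, 1)
w2 = Kw1 = (59, -37, 15)
w3 = Kw2 = (539, -377, 171)
The requested component of w3 is 539.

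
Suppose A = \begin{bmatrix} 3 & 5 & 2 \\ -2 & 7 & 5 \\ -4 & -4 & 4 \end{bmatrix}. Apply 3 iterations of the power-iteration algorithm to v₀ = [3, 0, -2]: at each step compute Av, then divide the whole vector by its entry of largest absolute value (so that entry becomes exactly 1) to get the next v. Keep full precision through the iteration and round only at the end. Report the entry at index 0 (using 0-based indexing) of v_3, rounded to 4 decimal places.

Av0 = (5.00000, -16.00000, -20.00000); divide by -20.00000 → v1 = (-0.25000, 0.80000, 1.00000)
Av1 = (5.25000, 11.10000, 1.80000); divide by 11.10000 → v2 = (0.47297, 1.00000, 0.16216)
Av2 = (6.74324, 6.86486, -5.24324); divide by 6.86486 → v3 = (0.98228, 1.00000, -0.76378)
Requested entry of v3: -1497/-1524 = 0.9823

0.9823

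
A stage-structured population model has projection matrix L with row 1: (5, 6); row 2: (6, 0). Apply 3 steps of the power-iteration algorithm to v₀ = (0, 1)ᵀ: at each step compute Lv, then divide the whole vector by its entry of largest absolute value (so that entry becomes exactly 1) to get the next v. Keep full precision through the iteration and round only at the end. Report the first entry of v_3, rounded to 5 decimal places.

Lv0 = (6.000000, 0.000000); divide by 6.000000 → v1 = (1.000000, 0.000000)
Lv1 = (5.000000, 6.000000); divide by 6.000000 → v2 = (0.833333, 1.000000)
Lv2 = (10.166667, 5.000000); divide by 10.166667 → v3 = (1.000000, 0.491803)
Requested entry of v3: 366/366 = 1.00000

1.00000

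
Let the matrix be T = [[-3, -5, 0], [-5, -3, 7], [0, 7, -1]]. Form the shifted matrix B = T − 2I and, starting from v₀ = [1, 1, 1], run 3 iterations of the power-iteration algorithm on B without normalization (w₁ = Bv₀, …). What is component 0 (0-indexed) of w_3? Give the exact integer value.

B = T − 2I has rows (-5, -5, 0); (-5, -5, 7); (0, 7, -3)
w1 = Bv₀ = ((-5)·1 + (-5)·1 + 0·1; (-5)·1 + (-5)·1 + 7·1; 0·1 + 7·1 + (-3)·1) = (-10, -3, 4)
w2 = Bw1 = ((-5)·(-10) + (-5)·(-3) + 0·4; (-5)·(-10) + (-5)·(-3) + 7·4; 0·(-10) + 7·(-3) + (-3)·4) = (65, 93, -33)
w3 = Bw2 = (-790, -1021, 750)
Requested component of w3: -790

-790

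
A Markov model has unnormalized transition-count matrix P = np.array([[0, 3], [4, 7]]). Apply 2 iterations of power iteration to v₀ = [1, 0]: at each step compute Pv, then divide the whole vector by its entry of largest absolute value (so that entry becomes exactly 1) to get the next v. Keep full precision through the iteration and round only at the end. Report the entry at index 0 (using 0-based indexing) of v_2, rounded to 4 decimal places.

0.4286

Pv0 = (0.00000, 4.00000); divide by 4.00000 → v1 = (0.00000, 1.00000)
Pv1 = (3.00000, 7.00000); divide by 7.00000 → v2 = (0.42857, 1.00000)
Requested entry of v2: 12/28 = 0.4286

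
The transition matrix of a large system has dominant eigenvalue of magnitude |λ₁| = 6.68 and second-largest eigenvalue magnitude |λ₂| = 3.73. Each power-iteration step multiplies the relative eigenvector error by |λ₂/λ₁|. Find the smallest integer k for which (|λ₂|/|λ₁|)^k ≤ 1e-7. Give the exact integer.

|λ₂/λ₁| = 3.73/6.68 = 0.55838
Need k ≥ ln(1e-7) / ln(0.55838) = -16.1181 / -0.5827 ≈ 27.661
Smallest integer k satisfying the bound: 28

28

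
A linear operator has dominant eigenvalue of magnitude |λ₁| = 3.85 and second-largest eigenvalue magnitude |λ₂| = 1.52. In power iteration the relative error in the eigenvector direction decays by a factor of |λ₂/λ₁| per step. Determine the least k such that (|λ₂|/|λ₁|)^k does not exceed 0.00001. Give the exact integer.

13

|λ₂/λ₁| = 1.52/3.85 = 0.39481
Need k ≥ ln(0.00001) / ln(0.39481) = -11.5129 / -0.9294 ≈ 12.388
Smallest integer k satisfying the bound: 13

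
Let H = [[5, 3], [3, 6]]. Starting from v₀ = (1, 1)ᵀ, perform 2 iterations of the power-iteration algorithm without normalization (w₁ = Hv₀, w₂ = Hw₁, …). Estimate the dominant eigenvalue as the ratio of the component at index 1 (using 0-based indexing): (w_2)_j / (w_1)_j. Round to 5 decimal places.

8.66667

w1 = Hv₀ = (5·1 + 3·1; 3·1 + 6·1) = (8, 9)
w2 = Hw1 = (5·8 + 3·9; 3·8 + 6·9) = (67, 78)
Ratio at component: 78 / 9 = 8.66667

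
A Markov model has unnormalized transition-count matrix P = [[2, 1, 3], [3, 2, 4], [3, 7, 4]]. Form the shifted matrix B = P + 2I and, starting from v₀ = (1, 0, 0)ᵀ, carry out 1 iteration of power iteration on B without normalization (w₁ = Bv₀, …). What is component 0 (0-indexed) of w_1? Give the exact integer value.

4

B = P + 2I has rows (4, 1, 3); (3, 4, 4); (3, 7, 6)
w1 = Bv₀ = (4, 3, 3)
Requested component of w1: 4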